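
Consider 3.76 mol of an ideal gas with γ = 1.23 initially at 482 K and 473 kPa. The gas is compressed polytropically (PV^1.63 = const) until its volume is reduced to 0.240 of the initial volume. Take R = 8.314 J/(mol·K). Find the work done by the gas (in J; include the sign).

V₁ = nRT₁/P₁ = 3.76×8.314×482/473 = 31.9 L.
Polytropic n=1.63: T₂ = T₁(V₁/V₂)^(n−1) = 482×(4.17)^0.63 = 1180 K; P₂ = P₁(V₁/V₂)^n = 4840 kPa.
W = (P₁V₁−P₂V₂)/(n−1) = (473×31.9−4840×7.65)/0.63 = -34900 J.

-34900 J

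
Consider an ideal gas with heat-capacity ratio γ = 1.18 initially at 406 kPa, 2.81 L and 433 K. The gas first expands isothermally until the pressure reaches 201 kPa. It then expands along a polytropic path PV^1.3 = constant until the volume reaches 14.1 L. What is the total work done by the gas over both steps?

1710 J

n = P₁V₁/(RT₁) = 406×2.81/(8.314×433) = 0.317 mol.
Step 1 — Isothermal: T stays 433 K; PV = const ⇒ V₂ = 5.68 L, P₂ = 201 kPa.
ΔU = 0 (ideal gas, T constant).
W = nRT ln(V₂/V₁) = 0.317×8.314×433×ln(2.02) = 802 J.
Q = ΔU + W = 802 J.
State after step 1: P = 201 kPa, V = 5.68 L, T = 433 K.
Step 2 — Polytropic n=1.3: T₂ = T₁(V₁/V₂)^(n−1) = 433×(0.403)^0.30 = 330 K; P₂ = P₁(V₁/V₂)^n = 61.6 kPa.
W = (P₁V₁−P₂V₂)/(n−1) = (201×5.68−61.6×14.1)/0.30 = 908 J.
ΔU = nCvΔT = 0.317×46.2×(330−433) = -1510 J.
Q = ΔU + W = -606 J.
Net over both steps: W = 1710 J, Q = 196 J, ΔU = -1510 J.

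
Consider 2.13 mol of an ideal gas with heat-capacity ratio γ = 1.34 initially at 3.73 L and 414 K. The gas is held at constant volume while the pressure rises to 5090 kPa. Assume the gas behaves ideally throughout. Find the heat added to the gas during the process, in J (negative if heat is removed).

34300 J

P₁ = nRT₁/V₁ = 2.13×8.314×414/3.73 = 1970 kPa.
Isochoric: V stays 3.73 L; P/T = const ⇒ T₂ = 1070 K, P₂ = 5090 kPa.
W = 0 (no volume change).
ΔU = nCvΔT = 2.13×24.5×(1070−414) = 34300 J.
Q = ΔU = 34300 J.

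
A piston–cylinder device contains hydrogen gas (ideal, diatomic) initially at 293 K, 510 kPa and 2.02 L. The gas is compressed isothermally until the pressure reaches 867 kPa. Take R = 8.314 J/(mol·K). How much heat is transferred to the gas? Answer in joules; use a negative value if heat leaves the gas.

-547 J

n = P₁V₁/(RT₁) = 510×2.02/(8.314×293) = 0.423 mol.
Isothermal: T stays 293 K; PV = const ⇒ V₂ = 1.19 L, P₂ = 867 kPa.
ΔU = 0 (ideal gas, T constant).
W = nRT ln(V₂/V₁) = 0.423×8.314×293×ln(0.588) = -547 J.
Q = ΔU + W = -547 J.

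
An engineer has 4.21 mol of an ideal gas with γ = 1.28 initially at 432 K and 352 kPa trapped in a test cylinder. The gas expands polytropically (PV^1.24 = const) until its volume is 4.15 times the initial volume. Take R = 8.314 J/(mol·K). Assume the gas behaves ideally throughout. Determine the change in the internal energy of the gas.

V₁ = nRT₁/P₁ = 4.21×8.314×432/352 = 43.0 L.
Polytropic n=1.24: T₂ = T₁(V₁/V₂)^(n−1) = 432×(0.241)^0.24 = 307 K; P₂ = P₁(V₁/V₂)^n = 60.3 kPa.
For an ideal gas ΔU = nCvΔT with Cv = R/(γ−1) = 29.7 J/(mol·K).
ΔU = 4.21×29.7×(307−432) = -15600 J.

-15600 J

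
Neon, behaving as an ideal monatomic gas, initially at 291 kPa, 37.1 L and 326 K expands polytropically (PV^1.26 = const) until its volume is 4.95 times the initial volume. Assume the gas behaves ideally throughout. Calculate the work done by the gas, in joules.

n = P₁V₁/(RT₁) = 291×37.1/(8.314×326) = 3.98 mol.
Polytropic n=1.26: T₂ = T₁(V₁/V₂)^(n−1) = 326×(0.202)^0.26 = 215 K; P₂ = P₁(V₁/V₂)^n = 38.8 kPa.
W = (P₁V₁−P₂V₂)/(n−1) = (291×37.1−38.8×184)/0.26 = 14100 J.

14100 J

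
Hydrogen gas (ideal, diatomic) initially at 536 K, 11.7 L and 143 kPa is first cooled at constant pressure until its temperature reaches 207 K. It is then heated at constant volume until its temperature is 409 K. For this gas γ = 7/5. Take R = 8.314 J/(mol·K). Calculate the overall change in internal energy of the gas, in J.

-991 J

n = P₁V₁/(RT₁) = 143×11.7/(8.314×536) = 0.375 mol.
Step 1 — Isobaric: P stays 143 kPa; V/T = const ⇒ T₂ = 207 K, V₂ = 4.52 L.
W = PΔV = 143×(4.52−11.7) kPa·L = -1030 J.
ΔU = nCvΔT = 0.375×20.8×(207−536) = -2570 J.
Q = ΔU + W = nCpΔT = -3590 J.
State after step 1: P = 143 kPa, V = 4.52 L, T = 207 K.
Step 2 — Isochoric: V stays 4.52 L; P/T = const ⇒ T₂ = 409 K, P₂ = 283 kPa.
W = 0 (no volume change).
ΔU = nCvΔT = 0.375×20.8×(409−207) = 1580 J.
Q = ΔU = 1580 J.
Net over both steps: W = -1030 J, Q = -2020 J, ΔU = -991 J.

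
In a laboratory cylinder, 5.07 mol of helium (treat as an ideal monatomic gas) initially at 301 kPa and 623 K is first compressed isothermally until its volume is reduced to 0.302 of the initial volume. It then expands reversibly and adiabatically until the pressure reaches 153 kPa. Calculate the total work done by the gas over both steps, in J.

-10700 J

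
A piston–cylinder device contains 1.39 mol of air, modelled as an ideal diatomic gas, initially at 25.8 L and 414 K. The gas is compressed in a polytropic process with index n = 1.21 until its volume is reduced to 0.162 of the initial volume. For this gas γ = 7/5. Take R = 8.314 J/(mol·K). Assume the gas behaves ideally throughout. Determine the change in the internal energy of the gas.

5570 J

P₁ = nRT₁/V₁ = 1.39×8.314×414/25.8 = 185 kPa.
Polytropic n=1.21: T₂ = T₁(V₁/V₂)^(n−1) = 414×(6.17)^0.21 = 607 K; P₂ = P₁(V₁/V₂)^n = 1680 kPa.
For an ideal gas ΔU = nCvΔT with Cv = (5/2)R = 20.8 J/(mol·K).
ΔU = 1.39×20.8×(607−414) = 5570 J.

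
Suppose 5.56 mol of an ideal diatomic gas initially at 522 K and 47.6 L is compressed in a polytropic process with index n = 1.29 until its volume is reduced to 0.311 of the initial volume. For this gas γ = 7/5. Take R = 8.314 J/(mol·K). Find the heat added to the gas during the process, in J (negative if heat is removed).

P₁ = nRT₁/V₁ = 5.56×8.314×522/47.6 = 507 kPa.
Polytropic n=1.29: T₂ = T₁(V₁/V₂)^(n−1) = 522×(3.22)^0.29 = 732 K; P₂ = P₁(V₁/V₂)^n = 2290 kPa.
W = (P₁V₁−P₂V₂)/(n−1) = (507×47.6−2290×14.8)/0.29 = -33500 J.
ΔU = nCvΔT = 5.56×20.8×(732−522) = 24300 J.
Q = ΔU + W = -9220 J.

-9220 J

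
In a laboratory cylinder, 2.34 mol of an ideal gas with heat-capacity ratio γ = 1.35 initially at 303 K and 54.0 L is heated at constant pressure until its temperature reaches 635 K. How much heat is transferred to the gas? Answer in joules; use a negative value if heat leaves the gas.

24900 J

P₁ = nRT₁/V₁ = 2.34×8.314×303/54.0 = 109 kPa.
Isobaric: P stays 109 kPa; V/T = const ⇒ T₂ = 635 K, V₂ = 113 L.
W = PΔV = 109×(113−54.0) kPa·L = 6460 J.
ΔU = nCvΔT = 2.34×23.8×(635−303) = 18500 J.
Q = ΔU + W = nCpΔT = 24900 J.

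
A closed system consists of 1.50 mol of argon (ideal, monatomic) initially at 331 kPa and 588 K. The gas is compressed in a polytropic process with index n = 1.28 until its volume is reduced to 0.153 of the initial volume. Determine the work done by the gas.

V₁ = nRT₁/P₁ = 1.50×8.314×588/331 = 22.2 L.
Polytropic n=1.28: T₂ = T₁(V₁/V₂)^(n−1) = 588×(6.54)^0.28 = 995 K; P₂ = P₁(V₁/V₂)^n = 3660 kPa.
W = (P₁V₁−P₂V₂)/(n−1) = (331×22.2−3660×3.39)/0.28 = -18100 J.

-18100 J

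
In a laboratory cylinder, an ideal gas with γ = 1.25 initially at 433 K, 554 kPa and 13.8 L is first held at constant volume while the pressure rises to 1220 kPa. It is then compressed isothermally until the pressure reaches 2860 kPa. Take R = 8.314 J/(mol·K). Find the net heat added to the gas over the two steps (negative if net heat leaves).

n = P₁V₁/(RT₁) = 554×13.8/(8.314×433) = 2.12 mol.
Step 1 — Isochoric: V stays 13.8 L; P/T = const ⇒ T₂ = 954 K, P₂ = 1220 kPa.
W = 0 (no volume change).
ΔU = nCvΔT = 2.12×33.3×(954−433) = 36800 J.
Q = ΔU = 36800 J.
State after step 1: P = 1220 kPa, V = 13.8 L, T = 954 K.
Step 2 — Isothermal: T stays 954 K; PV = const ⇒ V₂ = 5.89 L, P₂ = 2860 kPa.
ΔU = 0 (ideal gas, T constant).
W = nRT ln(V₂/V₁) = 2.12×8.314×954×ln(0.427) = -14300 J.
Q = ΔU + W = -14300 J.
Net over both steps: W = -14300 J, Q = 22400 J, ΔU = 36800 J.

22400 J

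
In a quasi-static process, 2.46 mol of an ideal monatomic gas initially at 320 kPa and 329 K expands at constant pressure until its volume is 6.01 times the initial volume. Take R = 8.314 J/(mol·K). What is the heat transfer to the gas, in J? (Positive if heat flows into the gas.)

84300 J

V₁ = nRT₁/P₁ = 2.46×8.314×329/320 = 21.0 L.
Isobaric: P stays 320 kPa; V/T = const ⇒ T₂ = 1980 K, V₂ = 126 L.
W = PΔV = 320×(126−21.0) kPa·L = 33700 J.
ΔU = nCvΔT = 2.46×12.5×(1980−329) = 50600 J.
Q = ΔU + W = nCpΔT = 84300 J.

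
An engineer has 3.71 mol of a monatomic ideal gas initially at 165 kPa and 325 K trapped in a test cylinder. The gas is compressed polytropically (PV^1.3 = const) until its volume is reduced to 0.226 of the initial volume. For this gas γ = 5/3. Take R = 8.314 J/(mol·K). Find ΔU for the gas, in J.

V₁ = nRT₁/P₁ = 3.71×8.314×325/165 = 60.8 L.
Polytropic n=1.3: T₂ = T₁(V₁/V₂)^(n−1) = 325×(4.42)^0.30 = 508 K; P₂ = P₁(V₁/V₂)^n = 1140 kPa.
For an ideal gas ΔU = nCvΔT with Cv = (3/2)R = 12.5 J/(mol·K).
ΔU = 3.71×12.5×(508−325) = 8460 J.

8460 J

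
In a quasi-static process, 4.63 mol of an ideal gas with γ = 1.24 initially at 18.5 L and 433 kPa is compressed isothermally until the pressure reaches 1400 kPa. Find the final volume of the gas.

5.72 L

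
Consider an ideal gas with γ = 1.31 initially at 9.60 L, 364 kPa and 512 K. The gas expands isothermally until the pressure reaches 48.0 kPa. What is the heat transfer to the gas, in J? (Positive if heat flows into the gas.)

n = P₁V₁/(RT₁) = 364×9.60/(8.314×512) = 0.821 mol.
Isothermal: T stays 512 K; PV = const ⇒ V₂ = 72.8 L, P₂ = 48.0 kPa.
ΔU = 0 (ideal gas, T constant).
W = nRT ln(V₂/V₁) = 0.821×8.314×512×ln(7.58) = 7080 J.
Q = ΔU + W = 7080 J.

7080 J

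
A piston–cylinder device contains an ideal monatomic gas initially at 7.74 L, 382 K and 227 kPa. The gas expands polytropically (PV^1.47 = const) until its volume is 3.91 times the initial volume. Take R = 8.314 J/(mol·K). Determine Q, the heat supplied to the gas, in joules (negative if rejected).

522 J

n = P₁V₁/(RT₁) = 227×7.74/(8.314×382) = 0.553 mol.
Polytropic n=1.47: T₂ = T₁(V₁/V₂)^(n−1) = 382×(0.256)^0.47 = 201 K; P₂ = P₁(V₁/V₂)^n = 30.6 kPa.
W = (P₁V₁−P₂V₂)/(n−1) = (227×7.74−30.6×30.3)/0.47 = 1770 J.
ΔU = nCvΔT = 0.553×12.5×(201−382) = -1250 J.
Q = ΔU + W = 522 J.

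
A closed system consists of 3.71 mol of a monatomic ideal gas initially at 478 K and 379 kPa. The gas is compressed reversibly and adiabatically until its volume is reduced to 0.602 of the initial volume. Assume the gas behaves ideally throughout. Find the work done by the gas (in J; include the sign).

V₁ = nRT₁/P₁ = 3.71×8.314×478/379 = 38.9 L.
Adiabatic: TV^(γ−1) = const ⇒ T₂ = 478×(1.66)^0.667 = 670 K; PV^γ = const ⇒ P₂ = 883 kPa.
ΔU = nCvΔT = 3.71×12.5×(670−478) = 8900 J.
Q = 0 for an adiabatic process, so W = −ΔU = -8900 J.

-8900 J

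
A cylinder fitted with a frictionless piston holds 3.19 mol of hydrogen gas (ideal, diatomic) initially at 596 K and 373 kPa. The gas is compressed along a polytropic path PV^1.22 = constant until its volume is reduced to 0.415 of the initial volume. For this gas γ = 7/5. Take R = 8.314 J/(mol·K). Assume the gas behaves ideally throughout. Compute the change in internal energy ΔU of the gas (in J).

V₁ = nRT₁/P₁ = 3.19×8.314×596/373 = 42.4 L.
Polytropic n=1.22: T₂ = T₁(V₁/V₂)^(n−1) = 596×(2.41)^0.22 = 723 K; P₂ = P₁(V₁/V₂)^n = 1090 kPa.
For an ideal gas ΔU = nCvΔT with Cv = (5/2)R = 20.8 J/(mol·K).
ΔU = 3.19×20.8×(723−596) = 8440 J.

8440 J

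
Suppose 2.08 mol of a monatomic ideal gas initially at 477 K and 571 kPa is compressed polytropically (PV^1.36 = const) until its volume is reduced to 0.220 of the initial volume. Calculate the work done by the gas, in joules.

-16600 J

V₁ = nRT₁/P₁ = 2.08×8.314×477/571 = 14.4 L.
Polytropic n=1.36: T₂ = T₁(V₁/V₂)^(n−1) = 477×(4.55)^0.36 = 823 K; P₂ = P₁(V₁/V₂)^n = 4480 kPa.
W = (P₁V₁−P₂V₂)/(n−1) = (571×14.4−4480×3.18)/0.36 = -16600 J.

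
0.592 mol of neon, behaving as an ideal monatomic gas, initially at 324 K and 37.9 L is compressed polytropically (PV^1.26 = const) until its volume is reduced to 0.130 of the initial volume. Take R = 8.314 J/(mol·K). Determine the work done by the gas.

P₁ = nRT₁/V₁ = 0.592×8.314×324/37.9 = 42.1 kPa.
Polytropic n=1.26: T₂ = T₁(V₁/V₂)^(n−1) = 324×(7.69)^0.26 = 551 K; P₂ = P₁(V₁/V₂)^n = 550 kPa.
W = (P₁V₁−P₂V₂)/(n−1) = (42.1×37.9−550×4.93)/0.26 = -4290 J.

-4290 J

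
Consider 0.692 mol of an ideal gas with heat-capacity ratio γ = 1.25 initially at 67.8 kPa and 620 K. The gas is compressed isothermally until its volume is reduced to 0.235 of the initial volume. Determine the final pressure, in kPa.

289 kPa

V₁ = nRT₁/P₁ = 0.692×8.314×620/67.8 = 52.6 L.
Isothermal: T stays 620 K; PV = const ⇒ V₂ = 12.4 L, P₂ = 289 kPa.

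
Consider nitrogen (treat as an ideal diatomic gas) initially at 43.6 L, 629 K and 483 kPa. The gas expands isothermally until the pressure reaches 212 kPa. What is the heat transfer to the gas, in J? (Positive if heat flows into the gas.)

17300 J

n = P₁V₁/(RT₁) = 483×43.6/(8.314×629) = 4.03 mol.
Isothermal: T stays 629 K; PV = const ⇒ V₂ = 99.3 L, P₂ = 212 kPa.
ΔU = 0 (ideal gas, T constant).
W = nRT ln(V₂/V₁) = 4.03×8.314×629×ln(2.28) = 17300 J.
Q = ΔU + W = 17300 J.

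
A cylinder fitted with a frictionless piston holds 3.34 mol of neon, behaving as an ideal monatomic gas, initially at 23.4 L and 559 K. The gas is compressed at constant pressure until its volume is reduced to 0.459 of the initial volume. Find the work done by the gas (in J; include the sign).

-8400 J

P₁ = nRT₁/V₁ = 3.34×8.314×559/23.4 = 663 kPa.
Isobaric: P stays 663 kPa; V/T = const ⇒ T₂ = 257 K, V₂ = 10.7 L.
W = PΔV = 663×(10.7−23.4) kPa·L = -8400 J.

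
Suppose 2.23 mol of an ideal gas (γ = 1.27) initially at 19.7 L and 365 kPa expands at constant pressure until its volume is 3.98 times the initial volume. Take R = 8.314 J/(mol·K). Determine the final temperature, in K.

1540 K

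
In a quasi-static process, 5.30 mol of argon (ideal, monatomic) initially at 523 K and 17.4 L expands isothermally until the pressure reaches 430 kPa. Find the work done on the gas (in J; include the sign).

-25900 J

P₁ = nRT₁/V₁ = 5.30×8.314×523/17.4 = 1320 kPa.
Isothermal: T stays 523 K; PV = const ⇒ V₂ = 53.6 L, P₂ = 430 kPa.
W = nRT ln(V₂/V₁) = 5.30×8.314×523×ln(3.08) = 25900 J.
Work done on the gas = −W_by = -25900 J.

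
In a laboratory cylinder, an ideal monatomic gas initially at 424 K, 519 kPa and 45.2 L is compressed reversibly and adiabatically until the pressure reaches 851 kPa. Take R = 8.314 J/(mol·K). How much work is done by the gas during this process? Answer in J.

-7700 J

n = P₁V₁/(RT₁) = 519×45.2/(8.314×424) = 6.65 mol.
Adiabatic: T₂/T₁ = (P₂/P₁)^((γ−1)/γ) ⇒ T₂ = 424×(1.64)^0.400 = 517 K; V₂ = 33.6 L.
ΔU = nCvΔT = 6.65×12.5×(517−424) = 7700 J.
Q = 0 for an adiabatic process, so W = −ΔU = -7700 J.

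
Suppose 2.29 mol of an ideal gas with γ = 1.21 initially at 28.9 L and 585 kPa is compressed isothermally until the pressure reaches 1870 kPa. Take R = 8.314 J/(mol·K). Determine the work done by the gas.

-19600 J

T₁ = P₁V₁/(nR) = 585×28.9/(2.29×8.314) = 888 K.
Isothermal: T stays 888 K; PV = const ⇒ V₂ = 9.04 L, P₂ = 1870 kPa.
W = nRT ln(V₂/V₁) = 2.29×8.314×888×ln(0.313) = -19600 J.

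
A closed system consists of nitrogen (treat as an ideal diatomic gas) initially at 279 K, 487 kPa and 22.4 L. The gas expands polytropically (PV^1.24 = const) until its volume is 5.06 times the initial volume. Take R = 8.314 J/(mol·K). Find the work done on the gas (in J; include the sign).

-14700 J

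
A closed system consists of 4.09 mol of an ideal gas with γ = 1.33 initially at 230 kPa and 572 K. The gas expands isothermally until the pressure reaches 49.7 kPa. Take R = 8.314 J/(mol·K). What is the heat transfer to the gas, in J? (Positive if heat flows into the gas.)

V₁ = nRT₁/P₁ = 4.09×8.314×572/230 = 84.6 L.
Isothermal: T stays 572 K; PV = const ⇒ V₂ = 391 L, P₂ = 49.7 kPa.
ΔU = 0 (ideal gas, T constant).
W = nRT ln(V₂/V₁) = 4.09×8.314×572×ln(4.63) = 29800 J.
Q = ΔU + W = 29800 J.

29800 J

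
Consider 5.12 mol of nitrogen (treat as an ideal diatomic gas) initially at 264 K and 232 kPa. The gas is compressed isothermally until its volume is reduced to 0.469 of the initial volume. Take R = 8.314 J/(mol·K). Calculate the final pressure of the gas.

495 kPa

V₁ = nRT₁/P₁ = 5.12×8.314×264/232 = 48.4 L.
Isothermal: T stays 264 K; PV = const ⇒ V₂ = 22.7 L, P₂ = 495 kPa.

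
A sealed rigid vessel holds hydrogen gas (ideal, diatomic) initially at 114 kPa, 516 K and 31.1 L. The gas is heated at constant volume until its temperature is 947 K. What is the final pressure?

209 kPa

Isochoric: V stays 31.1 L; P/T = const ⇒ T₂ = 947 K, P₂ = 209 kPa.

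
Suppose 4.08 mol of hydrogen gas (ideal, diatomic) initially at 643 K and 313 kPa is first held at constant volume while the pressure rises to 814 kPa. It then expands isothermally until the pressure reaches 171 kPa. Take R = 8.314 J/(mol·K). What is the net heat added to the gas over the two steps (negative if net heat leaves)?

V₁ = nRT₁/P₁ = 4.08×8.314×643/313 = 69.7 L.
Step 1 — Isochoric: V stays 69.7 L; P/T = const ⇒ T₂ = 1670 K, P₂ = 814 kPa.
W = 0 (no volume change).
ΔU = nCvΔT = 4.08×20.8×(1670−643) = 87300 J.
Q = ΔU = 87300 J.
State after step 1: P = 814 kPa, V = 69.7 L, T = 1670 K.
Step 2 — Isothermal: T stays 1670 K; PV = const ⇒ V₂ = 332 L, P₂ = 171 kPa.
ΔU = 0 (ideal gas, T constant).
W = nRT ln(V₂/V₁) = 4.08×8.314×1670×ln(4.76) = 88500 J.
Q = ΔU + W = 88500 J.
Net over both steps: W = 88500 J, Q = 176000 J, ΔU = 87300 J.

176000 J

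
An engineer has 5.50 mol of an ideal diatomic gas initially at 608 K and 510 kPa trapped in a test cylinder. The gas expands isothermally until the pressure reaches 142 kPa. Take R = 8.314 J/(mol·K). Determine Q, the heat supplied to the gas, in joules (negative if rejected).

35500 J

V₁ = nRT₁/P₁ = 5.50×8.314×608/510 = 54.5 L.
Isothermal: T stays 608 K; PV = const ⇒ V₂ = 196 L, P₂ = 142 kPa.
ΔU = 0 (ideal gas, T constant).
W = nRT ln(V₂/V₁) = 5.50×8.314×608×ln(3.59) = 35500 J.
Q = ΔU + W = 35500 J.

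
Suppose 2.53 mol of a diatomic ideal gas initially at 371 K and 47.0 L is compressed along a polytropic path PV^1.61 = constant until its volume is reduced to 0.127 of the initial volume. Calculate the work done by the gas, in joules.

P₁ = nRT₁/V₁ = 2.53×8.314×371/47.0 = 166 kPa.
Polytropic n=1.61: T₂ = T₁(V₁/V₂)^(n−1) = 371×(7.87)^0.61 = 1310 K; P₂ = P₁(V₁/V₂)^n = 4600 kPa.
W = (P₁V₁−P₂V₂)/(n−1) = (166×47.0−4600×5.97)/0.61 = -32300 J.

-32300 J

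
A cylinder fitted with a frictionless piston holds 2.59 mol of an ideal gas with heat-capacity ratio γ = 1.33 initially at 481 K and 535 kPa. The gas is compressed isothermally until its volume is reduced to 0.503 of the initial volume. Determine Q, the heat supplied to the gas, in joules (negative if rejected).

-7120 J

V₁ = nRT₁/P₁ = 2.59×8.314×481/535 = 19.4 L.
Isothermal: T stays 481 K; PV = const ⇒ V₂ = 9.74 L, P₂ = 1060 kPa.
ΔU = 0 (ideal gas, T constant).
W = nRT ln(V₂/V₁) = 2.59×8.314×481×ln(0.503) = -7120 J.
Q = ΔU + W = -7120 J.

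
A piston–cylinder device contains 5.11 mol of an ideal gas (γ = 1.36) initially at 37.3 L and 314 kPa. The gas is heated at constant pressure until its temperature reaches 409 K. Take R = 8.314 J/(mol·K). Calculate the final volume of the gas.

55.3 L

T₁ = P₁V₁/(nR) = 314×37.3/(5.11×8.314) = 276 K.
Isobaric: P stays 314 kPa; V/T = const ⇒ T₂ = 409 K, V₂ = 55.3 L.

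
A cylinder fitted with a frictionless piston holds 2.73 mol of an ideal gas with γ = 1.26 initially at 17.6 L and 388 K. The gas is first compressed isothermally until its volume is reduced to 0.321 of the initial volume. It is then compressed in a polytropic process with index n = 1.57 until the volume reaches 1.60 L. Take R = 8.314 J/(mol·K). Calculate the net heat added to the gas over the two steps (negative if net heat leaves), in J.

P₁ = nRT₁/V₁ = 2.73×8.314×388/17.6 = 500 kPa.
Step 1 — Isothermal: T stays 388 K; PV = const ⇒ V₂ = 5.65 L, P₂ = 1560 kPa.
ΔU = 0 (ideal gas, T constant).
W = nRT ln(V₂/V₁) = 2.73×8.314×388×ln(0.321) = -10000 J.
Q = ΔU + W = -10000 J.
State after step 1: P = 1560 kPa, V = 5.65 L, T = 388 K.
Step 2 — Polytropic n=1.57: T₂ = T₁(V₁/V₂)^(n−1) = 388×(3.53)^0.57 = 796 K; P₂ = P₁(V₁/V₂)^n = 11300 kPa.
W = (P₁V₁−P₂V₂)/(n−1) = (1560×5.65−11300×1.60)/0.57 = -16300 J.
ΔU = nCvΔT = 2.73×32.0×(796−388) = 35700 J.
Q = ΔU + W = 19400 J.
Net over both steps: W = -26300 J, Q = 9380 J, ΔU = 35700 J.

9380 J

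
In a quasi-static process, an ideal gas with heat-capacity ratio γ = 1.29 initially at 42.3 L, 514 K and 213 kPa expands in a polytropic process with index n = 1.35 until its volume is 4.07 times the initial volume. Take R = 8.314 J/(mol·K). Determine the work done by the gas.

9990 J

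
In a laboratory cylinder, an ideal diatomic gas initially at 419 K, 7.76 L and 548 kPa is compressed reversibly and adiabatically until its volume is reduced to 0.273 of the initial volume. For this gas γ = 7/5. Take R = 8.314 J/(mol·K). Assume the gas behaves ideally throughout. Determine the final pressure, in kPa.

3370 kPa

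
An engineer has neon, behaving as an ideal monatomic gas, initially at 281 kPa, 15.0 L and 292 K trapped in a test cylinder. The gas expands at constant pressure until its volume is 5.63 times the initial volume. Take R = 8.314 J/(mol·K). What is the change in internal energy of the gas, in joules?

29300 J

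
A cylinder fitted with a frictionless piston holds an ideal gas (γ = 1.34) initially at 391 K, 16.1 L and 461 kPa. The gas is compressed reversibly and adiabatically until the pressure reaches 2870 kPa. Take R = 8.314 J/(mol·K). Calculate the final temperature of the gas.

Adiabatic: T₂/T₁ = (P₂/P₁)^((γ−1)/γ) ⇒ T₂ = 391×(6.23)^0.254 = 622 K; V₂ = 4.11 L.

622 K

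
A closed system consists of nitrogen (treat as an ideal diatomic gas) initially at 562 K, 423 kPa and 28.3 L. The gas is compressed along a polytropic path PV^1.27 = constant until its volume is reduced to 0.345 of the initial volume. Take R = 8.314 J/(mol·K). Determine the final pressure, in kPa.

Polytropic n=1.27: T₂ = T₁(V₁/V₂)^(n−1) = 562×(2.90)^0.27 = 749 K; P₂ = P₁(V₁/V₂)^n = 1630 kPa.

1630 kPa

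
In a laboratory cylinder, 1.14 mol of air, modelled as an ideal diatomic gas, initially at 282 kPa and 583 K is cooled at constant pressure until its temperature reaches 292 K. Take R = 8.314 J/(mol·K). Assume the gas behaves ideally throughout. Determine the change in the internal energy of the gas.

-6900 J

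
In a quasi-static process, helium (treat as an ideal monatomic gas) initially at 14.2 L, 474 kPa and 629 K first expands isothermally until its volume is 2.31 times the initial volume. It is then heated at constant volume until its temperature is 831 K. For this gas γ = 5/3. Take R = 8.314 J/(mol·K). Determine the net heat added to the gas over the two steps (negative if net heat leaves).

8880 J

n = P₁V₁/(RT₁) = 474×14.2/(8.314×629) = 1.29 mol.
Step 1 — Isothermal: T stays 629 K; PV = const ⇒ V₂ = 32.8 L, P₂ = 205 kPa.
ΔU = 0 (ideal gas, T constant).
W = nRT ln(V₂/V₁) = 1.29×8.314×629×ln(2.31) = 5640 J.
Q = ΔU + W = 5640 J.
State after step 1: P = 205 kPa, V = 32.8 L, T = 629 K.
Step 2 — Isochoric: V stays 32.8 L; P/T = const ⇒ T₂ = 831 K, P₂ = 271 kPa.
W = 0 (no volume change).
ΔU = nCvΔT = 1.29×12.5×(831−629) = 3240 J.
Q = ΔU = 3240 J.
Net over both steps: W = 5640 J, Q = 8880 J, ΔU = 3240 J.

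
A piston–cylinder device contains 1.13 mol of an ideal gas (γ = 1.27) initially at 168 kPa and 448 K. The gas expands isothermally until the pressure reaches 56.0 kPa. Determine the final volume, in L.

75.2 L

V₁ = nRT₁/P₁ = 1.13×8.314×448/168 = 25.1 L.
Isothermal: T stays 448 K; PV = const ⇒ V₂ = 75.2 L, P₂ = 56.0 kPa.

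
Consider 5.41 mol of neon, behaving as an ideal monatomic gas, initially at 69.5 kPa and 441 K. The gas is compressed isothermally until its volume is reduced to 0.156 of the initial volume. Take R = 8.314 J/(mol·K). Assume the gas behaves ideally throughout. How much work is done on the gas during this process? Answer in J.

V₁ = nRT₁/P₁ = 5.41×8.314×441/69.5 = 285 L.
Isothermal: T stays 441 K; PV = const ⇒ V₂ = 44.5 L, P₂ = 446 kPa.
W = nRT ln(V₂/V₁) = 5.41×8.314×441×ln(0.156) = -36900 J.
Work done on the gas = −W_by = 36900 J.

36900 J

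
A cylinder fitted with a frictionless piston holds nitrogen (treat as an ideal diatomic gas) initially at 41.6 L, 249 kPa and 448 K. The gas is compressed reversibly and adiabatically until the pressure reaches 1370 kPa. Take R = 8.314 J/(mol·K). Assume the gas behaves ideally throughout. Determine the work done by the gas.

-16300 J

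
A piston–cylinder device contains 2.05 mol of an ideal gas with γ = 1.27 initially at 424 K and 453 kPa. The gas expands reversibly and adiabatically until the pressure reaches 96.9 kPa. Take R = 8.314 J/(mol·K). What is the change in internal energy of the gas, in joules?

-7480 J

V₁ = nRT₁/P₁ = 2.05×8.314×424/453 = 16.0 L.
Adiabatic: T₂/T₁ = (P₂/P₁)^((γ−1)/γ) ⇒ T₂ = 424×(0.214)^0.213 = 305 K; V₂ = 53.7 L.
For an ideal gas ΔU = nCvΔT with Cv = R/(γ−1) = 30.8 J/(mol·K).
ΔU = 2.05×30.8×(305−424) = -7480 J.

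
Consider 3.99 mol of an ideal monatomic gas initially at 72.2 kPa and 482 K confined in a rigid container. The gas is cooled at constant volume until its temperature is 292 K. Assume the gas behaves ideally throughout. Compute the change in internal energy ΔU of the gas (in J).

-9450 J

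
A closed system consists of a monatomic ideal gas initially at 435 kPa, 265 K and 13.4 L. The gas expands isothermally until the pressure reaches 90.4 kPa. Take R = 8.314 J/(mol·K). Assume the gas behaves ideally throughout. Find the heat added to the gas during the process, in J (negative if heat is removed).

n = P₁V₁/(RT₁) = 435×13.4/(8.314×265) = 2.65 mol.
Isothermal: T stays 265 K; PV = const ⇒ V₂ = 64.5 L, P₂ = 90.4 kPa.
ΔU = 0 (ideal gas, T constant).
W = nRT ln(V₂/V₁) = 2.65×8.314×265×ln(4.81) = 9160 J.
Q = ΔU + W = 9160 J.

9160 J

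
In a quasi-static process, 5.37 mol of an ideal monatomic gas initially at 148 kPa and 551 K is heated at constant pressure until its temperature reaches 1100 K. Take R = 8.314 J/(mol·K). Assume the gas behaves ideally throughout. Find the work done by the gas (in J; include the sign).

24500 J

V₁ = nRT₁/P₁ = 5.37×8.314×551/148 = 166 L.
Isobaric: P stays 148 kPa; V/T = const ⇒ T₂ = 1100 K, V₂ = 332 L.
W = PΔV = 148×(332−166) kPa·L = 24500 J.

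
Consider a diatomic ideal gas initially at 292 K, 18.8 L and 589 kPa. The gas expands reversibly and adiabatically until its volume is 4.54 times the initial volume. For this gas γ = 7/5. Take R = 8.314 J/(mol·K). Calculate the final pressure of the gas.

Adiabatic: TV^(γ−1) = const ⇒ T₂ = 292×(0.220)^0.400 = 159 K; PV^γ = const ⇒ P₂ = 70.8 kPa.

70.8 kPa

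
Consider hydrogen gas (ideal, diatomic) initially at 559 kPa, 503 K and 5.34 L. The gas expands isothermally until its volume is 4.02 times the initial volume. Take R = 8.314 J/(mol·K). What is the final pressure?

Isothermal: T stays 503 K; PV = const ⇒ V₂ = 21.5 L, P₂ = 139 kPa.

139 kPa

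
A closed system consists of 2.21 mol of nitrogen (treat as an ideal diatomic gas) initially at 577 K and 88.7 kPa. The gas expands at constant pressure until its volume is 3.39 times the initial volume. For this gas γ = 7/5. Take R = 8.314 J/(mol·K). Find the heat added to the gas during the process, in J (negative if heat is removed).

V₁ = nRT₁/P₁ = 2.21×8.314×577/88.7 = 120 L.
Isobaric: P stays 88.7 kPa; V/T = const ⇒ T₂ = 1960 K, V₂ = 405 L.
W = PΔV = 88.7×(405−120) kPa·L = 25300 J.
ΔU = nCvΔT = 2.21×20.8×(1960−577) = 63300 J.
Q = ΔU + W = nCpΔT = 88700 J.

88700 J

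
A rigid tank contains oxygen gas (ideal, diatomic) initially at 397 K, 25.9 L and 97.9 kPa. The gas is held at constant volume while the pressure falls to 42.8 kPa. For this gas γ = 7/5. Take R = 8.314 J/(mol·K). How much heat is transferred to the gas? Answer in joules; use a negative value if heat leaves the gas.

n = P₁V₁/(RT₁) = 97.9×25.9/(8.314×397) = 0.768 mol.
Isochoric: V stays 25.9 L; P/T = const ⇒ T₂ = 174 K, P₂ = 42.8 kPa.
W = 0 (no volume change).
ΔU = nCvΔT = 0.768×20.8×(174−397) = -3570 J.
Q = ΔU = -3570 J.

-3570 J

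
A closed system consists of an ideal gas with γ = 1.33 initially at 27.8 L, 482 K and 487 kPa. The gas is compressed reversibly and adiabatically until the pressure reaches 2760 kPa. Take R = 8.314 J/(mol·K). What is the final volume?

Adiabatic: T₂/T₁ = (P₂/P₁)^((γ−1)/γ) ⇒ T₂ = 482×(5.67)^0.248 = 741 K; V₂ = 7.54 L.

7.54 L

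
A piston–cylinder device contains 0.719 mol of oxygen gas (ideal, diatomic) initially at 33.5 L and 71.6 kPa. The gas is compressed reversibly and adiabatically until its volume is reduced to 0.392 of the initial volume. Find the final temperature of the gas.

584 K

T₁ = P₁V₁/(nR) = 71.6×33.5/(0.719×8.314) = 401 K.
Adiabatic: TV^(γ−1) = const ⇒ T₂ = 401×(2.55)^0.400 = 584 K; PV^γ = const ⇒ P₂ = 266 kPa.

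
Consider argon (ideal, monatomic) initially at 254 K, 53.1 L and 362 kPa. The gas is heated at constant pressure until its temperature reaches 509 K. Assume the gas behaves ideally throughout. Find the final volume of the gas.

106 L

Isobaric: P stays 362 kPa; V/T = const ⇒ T₂ = 509 K, V₂ = 106 L.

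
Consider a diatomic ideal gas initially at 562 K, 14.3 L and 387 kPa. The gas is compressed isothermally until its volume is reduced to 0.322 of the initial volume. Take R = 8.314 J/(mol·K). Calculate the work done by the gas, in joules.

n = P₁V₁/(RT₁) = 387×14.3/(8.314×562) = 1.18 mol.
Isothermal: T stays 562 K; PV = const ⇒ V₂ = 4.60 L, P₂ = 1200 kPa.
W = nRT ln(V₂/V₁) = 1.18×8.314×562×ln(0.322) = -6270 J.

-6270 J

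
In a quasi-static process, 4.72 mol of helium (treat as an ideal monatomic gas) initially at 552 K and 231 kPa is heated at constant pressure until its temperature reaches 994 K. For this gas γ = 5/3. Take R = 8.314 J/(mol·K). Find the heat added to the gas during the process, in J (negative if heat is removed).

V₁ = nRT₁/P₁ = 4.72×8.314×552/231 = 93.8 L.
Isobaric: P stays 231 kPa; V/T = const ⇒ T₂ = 994 K, V₂ = 169 L.
W = PΔV = 231×(169−93.8) kPa·L = 17300 J.
ΔU = nCvΔT = 4.72×12.5×(994−552) = 26000 J.
Q = ΔU + W = nCpΔT = 43400 J.

43400 J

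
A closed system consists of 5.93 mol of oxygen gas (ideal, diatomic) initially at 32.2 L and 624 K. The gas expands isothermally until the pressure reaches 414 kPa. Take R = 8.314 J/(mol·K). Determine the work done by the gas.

25700 J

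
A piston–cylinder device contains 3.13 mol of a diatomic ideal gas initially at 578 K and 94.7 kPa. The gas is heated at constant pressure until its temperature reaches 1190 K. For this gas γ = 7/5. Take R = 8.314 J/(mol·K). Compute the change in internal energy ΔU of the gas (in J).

V₁ = nRT₁/P₁ = 3.13×8.314×578/94.7 = 159 L.
Isobaric: P stays 94.7 kPa; V/T = const ⇒ T₂ = 1190 K, V₂ = 327 L.
For an ideal gas ΔU = nCvΔT with Cv = (5/2)R = 20.8 J/(mol·K).
ΔU = 3.13×20.8×(1190−578) = 39800 J.

39800 J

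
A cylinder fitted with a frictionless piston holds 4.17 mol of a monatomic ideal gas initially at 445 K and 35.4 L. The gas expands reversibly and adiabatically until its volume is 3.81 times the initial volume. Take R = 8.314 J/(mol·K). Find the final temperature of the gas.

182 K

P₁ = nRT₁/V₁ = 4.17×8.314×445/35.4 = 436 kPa.
Adiabatic: TV^(γ−1) = const ⇒ T₂ = 445×(0.262)^0.667 = 182 K; PV^γ = const ⇒ P₂ = 46.9 kPa.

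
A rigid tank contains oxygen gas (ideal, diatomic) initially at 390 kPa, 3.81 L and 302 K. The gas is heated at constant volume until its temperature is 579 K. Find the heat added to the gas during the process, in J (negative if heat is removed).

3410 J

n = P₁V₁/(RT₁) = 390×3.81/(8.314×302) = 0.592 mol.
Isochoric: V stays 3.81 L; P/T = const ⇒ T₂ = 579 K, P₂ = 748 kPa.
W = 0 (no volume change).
ΔU = nCvΔT = 0.592×20.8×(579−302) = 3410 J.
Q = ΔU = 3410 J.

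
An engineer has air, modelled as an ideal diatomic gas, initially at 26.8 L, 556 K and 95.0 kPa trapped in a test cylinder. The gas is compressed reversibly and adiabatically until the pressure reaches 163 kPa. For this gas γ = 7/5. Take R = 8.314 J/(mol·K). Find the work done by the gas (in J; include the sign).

n = P₁V₁/(RT₁) = 95.0×26.8/(8.314×556) = 0.551 mol.
Adiabatic: T₂/T₁ = (P₂/P₁)^((γ−1)/γ) ⇒ T₂ = 556×(1.72)^0.286 = 649 K; V₂ = 18.2 L.
ΔU = nCvΔT = 0.551×20.8×(649−556) = 1060 J.
Q = 0 for an adiabatic process, so W = −ΔU = -1060 J.

-1060 J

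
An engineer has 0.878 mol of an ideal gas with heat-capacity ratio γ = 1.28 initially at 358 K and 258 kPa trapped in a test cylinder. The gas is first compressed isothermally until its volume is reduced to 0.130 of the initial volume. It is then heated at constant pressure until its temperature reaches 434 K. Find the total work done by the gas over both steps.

-4780 J

V₁ = nRT₁/P₁ = 0.878×8.314×358/258 = 10.1 L.
Step 1 — Isothermal: T stays 358 K; PV = const ⇒ V₂ = 1.32 L, P₂ = 1980 kPa.
ΔU = 0 (ideal gas, T constant).
W = nRT ln(V₂/V₁) = 0.878×8.314×358×ln(0.130) = -5330 J.
Q = ΔU + W = -5330 J.
State after step 1: P = 1980 kPa, V = 1.32 L, T = 358 K.
Step 2 — Isobaric: P stays 1980 kPa; V/T = const ⇒ T₂ = 434 K, V₂ = 1.60 L.
W = PΔV = 1980×(1.60−1.32) kPa·L = 555 J.
ΔU = nCvΔT = 0.878×29.7×(434−358) = 1980 J.
Q = ΔU + W = nCpΔT = 2540 J.
Net over both steps: W = -4780 J, Q = -2800 J, ΔU = 1980 J.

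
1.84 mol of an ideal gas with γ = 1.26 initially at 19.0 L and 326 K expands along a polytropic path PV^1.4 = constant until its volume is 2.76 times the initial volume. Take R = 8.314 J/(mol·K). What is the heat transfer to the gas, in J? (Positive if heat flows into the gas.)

-2240 J

P₁ = nRT₁/V₁ = 1.84×8.314×326/19.0 = 262 kPa.
Polytropic n=1.4: T₂ = T₁(V₁/V₂)^(n−1) = 326×(0.362)^0.40 = 217 K; P₂ = P₁(V₁/V₂)^n = 63.4 kPa.
W = (P₁V₁−P₂V₂)/(n−1) = (262×19.0−63.4×52.4)/0.40 = 4160 J.
ΔU = nCvΔT = 1.84×32.0×(217−326) = -6400 J.
Q = ΔU + W = -2240 J.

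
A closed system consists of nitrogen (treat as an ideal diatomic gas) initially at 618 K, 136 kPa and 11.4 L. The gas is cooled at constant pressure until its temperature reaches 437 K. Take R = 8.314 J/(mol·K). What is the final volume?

8.06 L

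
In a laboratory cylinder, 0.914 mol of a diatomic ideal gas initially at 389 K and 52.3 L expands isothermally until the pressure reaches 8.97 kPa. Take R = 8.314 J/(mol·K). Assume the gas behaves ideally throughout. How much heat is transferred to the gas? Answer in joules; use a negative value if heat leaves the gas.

P₁ = nRT₁/V₁ = 0.914×8.314×389/52.3 = 56.5 kPa.
Isothermal: T stays 389 K; PV = const ⇒ V₂ = 330 L, P₂ = 8.97 kPa.
ΔU = 0 (ideal gas, T constant).
W = nRT ln(V₂/V₁) = 0.914×8.314×389×ln(6.30) = 5440 J.
Q = ΔU + W = 5440 J.

5440 J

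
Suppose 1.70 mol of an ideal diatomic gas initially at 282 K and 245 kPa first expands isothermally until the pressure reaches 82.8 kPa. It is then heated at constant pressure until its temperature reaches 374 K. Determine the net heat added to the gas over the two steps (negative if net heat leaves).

V₁ = nRT₁/P₁ = 1.70×8.314×282/245 = 16.3 L.
Step 1 — Isothermal: T stays 282 K; PV = const ⇒ V₂ = 48.1 L, P₂ = 82.8 kPa.
ΔU = 0 (ideal gas, T constant).
W = nRT ln(V₂/V₁) = 1.70×8.314×282×ln(2.96) = 4320 J.
Q = ΔU + W = 4320 J.
State after step 1: P = 82.8 kPa, V = 48.1 L, T = 282 K.
Step 2 — Isobaric: P stays 82.8 kPa; V/T = const ⇒ T₂ = 374 K, V₂ = 63.8 L.
W = PΔV = 82.8×(63.8−48.1) kPa·L = 1300 J.
ΔU = nCvΔT = 1.70×20.8×(374−282) = 3250 J.
Q = ΔU + W = nCpΔT = 4550 J.
Net over both steps: W = 5620 J, Q = 8870 J, ΔU = 3250 J.

8870 J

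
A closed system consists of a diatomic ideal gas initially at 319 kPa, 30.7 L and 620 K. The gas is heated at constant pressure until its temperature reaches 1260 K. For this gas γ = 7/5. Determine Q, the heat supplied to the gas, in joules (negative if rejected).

35400 J

n = P₁V₁/(RT₁) = 319×30.7/(8.314×620) = 1.90 mol.
Isobaric: P stays 319 kPa; V/T = const ⇒ T₂ = 1260 K, V₂ = 62.4 L.
W = PΔV = 319×(62.4−30.7) kPa·L = 10100 J.
ΔU = nCvΔT = 1.90×20.8×(1260−620) = 25300 J.
Q = ΔU + W = nCpΔT = 35400 J.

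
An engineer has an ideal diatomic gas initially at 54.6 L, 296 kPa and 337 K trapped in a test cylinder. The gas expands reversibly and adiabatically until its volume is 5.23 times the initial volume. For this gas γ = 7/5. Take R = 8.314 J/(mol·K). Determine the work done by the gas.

n = P₁V₁/(RT₁) = 296×54.6/(8.314×337) = 5.77 mol.
Adiabatic: TV^(γ−1) = const ⇒ T₂ = 337×(0.191)^0.400 = 174 K; PV^γ = const ⇒ P₂ = 29.2 kPa.
ΔU = nCvΔT = 5.77×20.8×(174−337) = -19600 J.
Q = 0 for an adiabatic process, so W = −ΔU = 19600 J.

19600 J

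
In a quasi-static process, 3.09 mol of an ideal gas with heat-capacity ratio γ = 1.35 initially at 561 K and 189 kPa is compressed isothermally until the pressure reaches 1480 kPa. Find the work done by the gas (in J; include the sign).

-29700 J

V₁ = nRT₁/P₁ = 3.09×8.314×561/189 = 76.3 L.
Isothermal: T stays 561 K; PV = const ⇒ V₂ = 9.74 L, P₂ = 1480 kPa.
W = nRT ln(V₂/V₁) = 3.09×8.314×561×ln(0.128) = -29700 J.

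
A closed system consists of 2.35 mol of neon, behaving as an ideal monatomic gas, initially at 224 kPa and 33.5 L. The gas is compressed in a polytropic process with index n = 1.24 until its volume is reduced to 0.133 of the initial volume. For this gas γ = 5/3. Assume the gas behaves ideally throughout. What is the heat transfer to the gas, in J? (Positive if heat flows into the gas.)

T₁ = P₁V₁/(nR) = 224×33.5/(2.35×8.314) = 384 K.
Polytropic n=1.24: T₂ = T₁(V₁/V₂)^(n−1) = 384×(7.52)^0.24 = 623 K; P₂ = P₁(V₁/V₂)^n = 2730 kPa.
W = (P₁V₁−P₂V₂)/(n−1) = (224×33.5−2730×4.46)/0.24 = -19500 J.
ΔU = nCvΔT = 2.35×12.5×(623−384) = 7010 J.
Q = ΔU + W = -12500 J.

-12500 J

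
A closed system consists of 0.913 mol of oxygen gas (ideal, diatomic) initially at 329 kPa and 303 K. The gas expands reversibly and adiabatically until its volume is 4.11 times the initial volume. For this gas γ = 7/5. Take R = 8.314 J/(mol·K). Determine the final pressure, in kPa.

45.5 kPa

V₁ = nRT₁/P₁ = 0.913×8.314×303/329 = 6.99 L.
Adiabatic: TV^(γ−1) = const ⇒ T₂ = 303×(0.243)^0.400 = 172 K; PV^γ = const ⇒ P₂ = 45.5 kPa.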